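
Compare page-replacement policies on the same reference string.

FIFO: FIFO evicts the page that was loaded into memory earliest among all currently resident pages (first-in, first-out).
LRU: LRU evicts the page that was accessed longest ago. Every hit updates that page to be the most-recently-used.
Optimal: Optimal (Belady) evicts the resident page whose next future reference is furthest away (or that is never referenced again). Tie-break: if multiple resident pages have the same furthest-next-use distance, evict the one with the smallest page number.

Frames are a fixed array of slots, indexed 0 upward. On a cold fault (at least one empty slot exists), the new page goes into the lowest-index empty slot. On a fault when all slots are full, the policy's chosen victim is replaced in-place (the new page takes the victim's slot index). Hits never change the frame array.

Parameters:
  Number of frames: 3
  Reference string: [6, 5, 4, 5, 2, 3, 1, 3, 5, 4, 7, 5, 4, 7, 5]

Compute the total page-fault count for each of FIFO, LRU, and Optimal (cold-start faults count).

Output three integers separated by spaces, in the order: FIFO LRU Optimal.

Answer: 9 9 8

Derivation:
--- FIFO ---
  step 0: ref 6 -> FAULT, frames=[6,-,-] (faults so far: 1)
  step 1: ref 5 -> FAULT, frames=[6,5,-] (faults so far: 2)
  step 2: ref 4 -> FAULT, frames=[6,5,4] (faults so far: 3)
  step 3: ref 5 -> HIT, frames=[6,5,4] (faults so far: 3)
  step 4: ref 2 -> FAULT, evict 6, frames=[2,5,4] (faults so far: 4)
  step 5: ref 3 -> FAULT, evict 5, frames=[2,3,4] (faults so far: 5)
  step 6: ref 1 -> FAULT, evict 4, frames=[2,3,1] (faults so far: 6)
  step 7: ref 3 -> HIT, frames=[2,3,1] (faults so far: 6)
  step 8: ref 5 -> FAULT, evict 2, frames=[5,3,1] (faults so far: 7)
  step 9: ref 4 -> FAULT, evict 3, frames=[5,4,1] (faults so far: 8)
  step 10: ref 7 -> FAULT, evict 1, frames=[5,4,7] (faults so far: 9)
  step 11: ref 5 -> HIT, frames=[5,4,7] (faults so far: 9)
  step 12: ref 4 -> HIT, frames=[5,4,7] (faults so far: 9)
  step 13: ref 7 -> HIT, frames=[5,4,7] (faults so far: 9)
  step 14: ref 5 -> HIT, frames=[5,4,7] (faults so far: 9)
  FIFO total faults: 9
--- LRU ---
  step 0: ref 6 -> FAULT, frames=[6,-,-] (faults so far: 1)
  step 1: ref 5 -> FAULT, frames=[6,5,-] (faults so far: 2)
  step 2: ref 4 -> FAULT, frames=[6,5,4] (faults so far: 3)
  step 3: ref 5 -> HIT, frames=[6,5,4] (faults so far: 3)
  step 4: ref 2 -> FAULT, evict 6, frames=[2,5,4] (faults so far: 4)
  step 5: ref 3 -> FAULT, evict 4, frames=[2,5,3] (faults so far: 5)
  step 6: ref 1 -> FAULT, evict 5, frames=[2,1,3] (faults so far: 6)
  step 7: ref 3 -> HIT, frames=[2,1,3] (faults so far: 6)
  step 8: ref 5 -> FAULT, evict 2, frames=[5,1,3] (faults so far: 7)
  step 9: ref 4 -> FAULT, evict 1, frames=[5,4,3] (faults so far: 8)
  step 10: ref 7 -> FAULT, evict 3, frames=[5,4,7] (faults so far: 9)
  step 11: ref 5 -> HIT, frames=[5,4,7] (faults so far: 9)
  step 12: ref 4 -> HIT, frames=[5,4,7] (faults so far: 9)
  step 13: ref 7 -> HIT, frames=[5,4,7] (faults so far: 9)
  step 14: ref 5 -> HIT, frames=[5,4,7] (faults so far: 9)
  LRU total faults: 9
--- Optimal ---
  step 0: ref 6 -> FAULT, frames=[6,-,-] (faults so far: 1)
  step 1: ref 5 -> FAULT, frames=[6,5,-] (faults so far: 2)
  step 2: ref 4 -> FAULT, frames=[6,5,4] (faults so far: 3)
  step 3: ref 5 -> HIT, frames=[6,5,4] (faults so far: 3)
  step 4: ref 2 -> FAULT, evict 6, frames=[2,5,4] (faults so far: 4)
  step 5: ref 3 -> FAULT, evict 2, frames=[3,5,4] (faults so far: 5)
  step 6: ref 1 -> FAULT, evict 4, frames=[3,5,1] (faults so far: 6)
  step 7: ref 3 -> HIT, frames=[3,5,1] (faults so far: 6)
  step 8: ref 5 -> HIT, frames=[3,5,1] (faults so far: 6)
  step 9: ref 4 -> FAULT, evict 1, frames=[3,5,4] (faults so far: 7)
  step 10: ref 7 -> FAULT, evict 3, frames=[7,5,4] (faults so far: 8)
  step 11: ref 5 -> HIT, frames=[7,5,4] (faults so far: 8)
  step 12: ref 4 -> HIT, frames=[7,5,4] (faults so far: 8)
  step 13: ref 7 -> HIT, frames=[7,5,4] (faults so far: 8)
  step 14: ref 5 -> HIT, frames=[7,5,4] (faults so far: 8)
  Optimal total faults: 8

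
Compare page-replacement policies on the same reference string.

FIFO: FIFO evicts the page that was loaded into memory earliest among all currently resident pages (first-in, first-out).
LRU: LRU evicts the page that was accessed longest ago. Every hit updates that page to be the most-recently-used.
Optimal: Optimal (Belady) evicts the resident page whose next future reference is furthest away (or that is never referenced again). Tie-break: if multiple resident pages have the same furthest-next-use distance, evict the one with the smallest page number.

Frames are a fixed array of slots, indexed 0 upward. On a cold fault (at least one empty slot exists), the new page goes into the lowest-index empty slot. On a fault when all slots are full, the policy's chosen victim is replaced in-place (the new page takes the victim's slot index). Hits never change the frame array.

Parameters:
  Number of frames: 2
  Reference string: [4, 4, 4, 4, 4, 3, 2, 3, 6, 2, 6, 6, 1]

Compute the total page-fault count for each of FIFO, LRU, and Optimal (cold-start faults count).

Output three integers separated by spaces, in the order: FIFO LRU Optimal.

--- FIFO ---
  step 0: ref 4 -> FAULT, frames=[4,-] (faults so far: 1)
  step 1: ref 4 -> HIT, frames=[4,-] (faults so far: 1)
  step 2: ref 4 -> HIT, frames=[4,-] (faults so far: 1)
  step 3: ref 4 -> HIT, frames=[4,-] (faults so far: 1)
  step 4: ref 4 -> HIT, frames=[4,-] (faults so far: 1)
  step 5: ref 3 -> FAULT, frames=[4,3] (faults so far: 2)
  step 6: ref 2 -> FAULT, evict 4, frames=[2,3] (faults so far: 3)
  step 7: ref 3 -> HIT, frames=[2,3] (faults so far: 3)
  step 8: ref 6 -> FAULT, evict 3, frames=[2,6] (faults so far: 4)
  step 9: ref 2 -> HIT, frames=[2,6] (faults so far: 4)
  step 10: ref 6 -> HIT, frames=[2,6] (faults so far: 4)
  step 11: ref 6 -> HIT, frames=[2,6] (faults so far: 4)
  step 12: ref 1 -> FAULT, evict 2, frames=[1,6] (faults so far: 5)
  FIFO total faults: 5
--- LRU ---
  step 0: ref 4 -> FAULT, frames=[4,-] (faults so far: 1)
  step 1: ref 4 -> HIT, frames=[4,-] (faults so far: 1)
  step 2: ref 4 -> HIT, frames=[4,-] (faults so far: 1)
  step 3: ref 4 -> HIT, frames=[4,-] (faults so far: 1)
  step 4: ref 4 -> HIT, frames=[4,-] (faults so far: 1)
  step 5: ref 3 -> FAULT, frames=[4,3] (faults so far: 2)
  step 6: ref 2 -> FAULT, evict 4, frames=[2,3] (faults so far: 3)
  step 7: ref 3 -> HIT, frames=[2,3] (faults so far: 3)
  step 8: ref 6 -> FAULT, evict 2, frames=[6,3] (faults so far: 4)
  step 9: ref 2 -> FAULT, evict 3, frames=[6,2] (faults so far: 5)
  step 10: ref 6 -> HIT, frames=[6,2] (faults so far: 5)
  step 11: ref 6 -> HIT, frames=[6,2] (faults so far: 5)
  step 12: ref 1 -> FAULT, evict 2, frames=[6,1] (faults so far: 6)
  LRU total faults: 6
--- Optimal ---
  step 0: ref 4 -> FAULT, frames=[4,-] (faults so far: 1)
  step 1: ref 4 -> HIT, frames=[4,-] (faults so far: 1)
  step 2: ref 4 -> HIT, frames=[4,-] (faults so far: 1)
  step 3: ref 4 -> HIT, frames=[4,-] (faults so far: 1)
  step 4: ref 4 -> HIT, frames=[4,-] (faults so far: 1)
  step 5: ref 3 -> FAULT, frames=[4,3] (faults so far: 2)
  step 6: ref 2 -> FAULT, evict 4, frames=[2,3] (faults so far: 3)
  step 7: ref 3 -> HIT, frames=[2,3] (faults so far: 3)
  step 8: ref 6 -> FAULT, evict 3, frames=[2,6] (faults so far: 4)
  step 9: ref 2 -> HIT, frames=[2,6] (faults so far: 4)
  step 10: ref 6 -> HIT, frames=[2,6] (faults so far: 4)
  step 11: ref 6 -> HIT, frames=[2,6] (faults so far: 4)
  step 12: ref 1 -> FAULT, evict 2, frames=[1,6] (faults so far: 5)
  Optimal total faults: 5

Answer: 5 6 5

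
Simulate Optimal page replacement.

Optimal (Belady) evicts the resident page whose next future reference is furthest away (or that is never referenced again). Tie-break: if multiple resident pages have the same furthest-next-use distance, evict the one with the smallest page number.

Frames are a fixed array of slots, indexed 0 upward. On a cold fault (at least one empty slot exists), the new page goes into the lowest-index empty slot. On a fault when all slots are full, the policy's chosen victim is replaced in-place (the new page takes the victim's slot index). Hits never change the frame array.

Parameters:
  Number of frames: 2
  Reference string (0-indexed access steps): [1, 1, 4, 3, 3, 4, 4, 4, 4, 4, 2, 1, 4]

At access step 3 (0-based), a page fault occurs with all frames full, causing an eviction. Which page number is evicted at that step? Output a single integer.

Answer: 1

Derivation:
Step 0: ref 1 -> FAULT, frames=[1,-]
Step 1: ref 1 -> HIT, frames=[1,-]
Step 2: ref 4 -> FAULT, frames=[1,4]
Step 3: ref 3 -> FAULT, evict 1, frames=[3,4]
At step 3: evicted page 1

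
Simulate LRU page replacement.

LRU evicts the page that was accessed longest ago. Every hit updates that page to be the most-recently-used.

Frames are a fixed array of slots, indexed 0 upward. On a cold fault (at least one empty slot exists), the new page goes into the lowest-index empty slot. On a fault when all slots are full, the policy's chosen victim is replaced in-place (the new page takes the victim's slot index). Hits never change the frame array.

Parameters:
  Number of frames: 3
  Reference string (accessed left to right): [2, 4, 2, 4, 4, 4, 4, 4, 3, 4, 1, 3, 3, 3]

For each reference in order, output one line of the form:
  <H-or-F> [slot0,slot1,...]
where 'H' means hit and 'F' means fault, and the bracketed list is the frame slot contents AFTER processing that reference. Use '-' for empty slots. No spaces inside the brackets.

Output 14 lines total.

F [2,-,-]
F [2,4,-]
H [2,4,-]
H [2,4,-]
H [2,4,-]
H [2,4,-]
H [2,4,-]
H [2,4,-]
F [2,4,3]
H [2,4,3]
F [1,4,3]
H [1,4,3]
H [1,4,3]
H [1,4,3]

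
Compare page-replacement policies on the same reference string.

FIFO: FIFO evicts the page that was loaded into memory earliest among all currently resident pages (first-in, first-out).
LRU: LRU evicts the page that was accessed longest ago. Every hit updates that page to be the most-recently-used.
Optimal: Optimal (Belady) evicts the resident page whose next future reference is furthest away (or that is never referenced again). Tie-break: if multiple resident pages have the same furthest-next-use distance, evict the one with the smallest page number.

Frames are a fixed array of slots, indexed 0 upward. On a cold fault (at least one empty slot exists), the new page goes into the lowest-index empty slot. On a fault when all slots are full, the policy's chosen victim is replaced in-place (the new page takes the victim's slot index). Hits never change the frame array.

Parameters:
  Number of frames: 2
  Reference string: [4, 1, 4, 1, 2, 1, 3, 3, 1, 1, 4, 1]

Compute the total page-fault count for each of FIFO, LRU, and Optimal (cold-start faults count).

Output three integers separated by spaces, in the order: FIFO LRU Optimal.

Answer: 6 5 5

Derivation:
--- FIFO ---
  step 0: ref 4 -> FAULT, frames=[4,-] (faults so far: 1)
  step 1: ref 1 -> FAULT, frames=[4,1] (faults so far: 2)
  step 2: ref 4 -> HIT, frames=[4,1] (faults so far: 2)
  step 3: ref 1 -> HIT, frames=[4,1] (faults so far: 2)
  step 4: ref 2 -> FAULT, evict 4, frames=[2,1] (faults so far: 3)
  step 5: ref 1 -> HIT, frames=[2,1] (faults so far: 3)
  step 6: ref 3 -> FAULT, evict 1, frames=[2,3] (faults so far: 4)
  step 7: ref 3 -> HIT, frames=[2,3] (faults so far: 4)
  step 8: ref 1 -> FAULT, evict 2, frames=[1,3] (faults so far: 5)
  step 9: ref 1 -> HIT, frames=[1,3] (faults so far: 5)
  step 10: ref 4 -> FAULT, evict 3, frames=[1,4] (faults so far: 6)
  step 11: ref 1 -> HIT, frames=[1,4] (faults so far: 6)
  FIFO total faults: 6
--- LRU ---
  step 0: ref 4 -> FAULT, frames=[4,-] (faults so far: 1)
  step 1: ref 1 -> FAULT, frames=[4,1] (faults so far: 2)
  step 2: ref 4 -> HIT, frames=[4,1] (faults so far: 2)
  step 3: ref 1 -> HIT, frames=[4,1] (faults so far: 2)
  step 4: ref 2 -> FAULT, evict 4, frames=[2,1] (faults so far: 3)
  step 5: ref 1 -> HIT, frames=[2,1] (faults so far: 3)
  step 6: ref 3 -> FAULT, evict 2, frames=[3,1] (faults so far: 4)
  step 7: ref 3 -> HIT, frames=[3,1] (faults so far: 4)
  step 8: ref 1 -> HIT, frames=[3,1] (faults so far: 4)
  step 9: ref 1 -> HIT, frames=[3,1] (faults so far: 4)
  step 10: ref 4 -> FAULT, evict 3, frames=[4,1] (faults so far: 5)
  step 11: ref 1 -> HIT, frames=[4,1] (faults so far: 5)
  LRU total faults: 5
--- Optimal ---
  step 0: ref 4 -> FAULT, frames=[4,-] (faults so far: 1)
  step 1: ref 1 -> FAULT, frames=[4,1] (faults so far: 2)
  step 2: ref 4 -> HIT, frames=[4,1] (faults so far: 2)
  step 3: ref 1 -> HIT, frames=[4,1] (faults so far: 2)
  step 4: ref 2 -> FAULT, evict 4, frames=[2,1] (faults so far: 3)
  step 5: ref 1 -> HIT, frames=[2,1] (faults so far: 3)
  step 6: ref 3 -> FAULT, evict 2, frames=[3,1] (faults so far: 4)
  step 7: ref 3 -> HIT, frames=[3,1] (faults so far: 4)
  step 8: ref 1 -> HIT, frames=[3,1] (faults so far: 4)
  step 9: ref 1 -> HIT, frames=[3,1] (faults so far: 4)
  step 10: ref 4 -> FAULT, evict 3, frames=[4,1] (faults so far: 5)
  step 11: ref 1 -> HIT, frames=[4,1] (faults so far: 5)
  Optimal total faults: 5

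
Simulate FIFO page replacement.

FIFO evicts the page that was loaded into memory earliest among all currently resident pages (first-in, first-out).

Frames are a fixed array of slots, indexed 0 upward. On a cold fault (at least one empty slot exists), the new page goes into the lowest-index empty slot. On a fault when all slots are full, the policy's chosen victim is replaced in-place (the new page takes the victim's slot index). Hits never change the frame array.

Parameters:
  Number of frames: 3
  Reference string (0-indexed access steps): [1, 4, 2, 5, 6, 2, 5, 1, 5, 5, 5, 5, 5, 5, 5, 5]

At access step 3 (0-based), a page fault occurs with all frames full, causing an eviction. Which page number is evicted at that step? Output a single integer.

Step 0: ref 1 -> FAULT, frames=[1,-,-]
Step 1: ref 4 -> FAULT, frames=[1,4,-]
Step 2: ref 2 -> FAULT, frames=[1,4,2]
Step 3: ref 5 -> FAULT, evict 1, frames=[5,4,2]
At step 3: evicted page 1

Answer: 1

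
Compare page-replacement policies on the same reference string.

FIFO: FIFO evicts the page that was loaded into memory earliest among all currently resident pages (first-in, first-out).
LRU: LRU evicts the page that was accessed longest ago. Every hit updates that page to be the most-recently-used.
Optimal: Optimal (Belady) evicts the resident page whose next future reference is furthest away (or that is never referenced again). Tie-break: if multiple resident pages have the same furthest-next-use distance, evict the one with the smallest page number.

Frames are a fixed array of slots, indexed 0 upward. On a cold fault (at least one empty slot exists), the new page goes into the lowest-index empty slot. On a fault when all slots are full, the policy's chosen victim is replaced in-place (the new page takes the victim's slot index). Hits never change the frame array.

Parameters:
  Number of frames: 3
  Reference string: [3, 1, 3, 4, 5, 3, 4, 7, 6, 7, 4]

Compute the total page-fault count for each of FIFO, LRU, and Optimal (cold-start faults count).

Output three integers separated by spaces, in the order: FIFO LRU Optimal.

Answer: 8 6 6

Derivation:
--- FIFO ---
  step 0: ref 3 -> FAULT, frames=[3,-,-] (faults so far: 1)
  step 1: ref 1 -> FAULT, frames=[3,1,-] (faults so far: 2)
  step 2: ref 3 -> HIT, frames=[3,1,-] (faults so far: 2)
  step 3: ref 4 -> FAULT, frames=[3,1,4] (faults so far: 3)
  step 4: ref 5 -> FAULT, evict 3, frames=[5,1,4] (faults so far: 4)
  step 5: ref 3 -> FAULT, evict 1, frames=[5,3,4] (faults so far: 5)
  step 6: ref 4 -> HIT, frames=[5,3,4] (faults so far: 5)
  step 7: ref 7 -> FAULT, evict 4, frames=[5,3,7] (faults so far: 6)
  step 8: ref 6 -> FAULT, evict 5, frames=[6,3,7] (faults so far: 7)
  step 9: ref 7 -> HIT, frames=[6,3,7] (faults so far: 7)
  step 10: ref 4 -> FAULT, evict 3, frames=[6,4,7] (faults so far: 8)
  FIFO total faults: 8
--- LRU ---
  step 0: ref 3 -> FAULT, frames=[3,-,-] (faults so far: 1)
  step 1: ref 1 -> FAULT, frames=[3,1,-] (faults so far: 2)
  step 2: ref 3 -> HIT, frames=[3,1,-] (faults so far: 2)
  step 3: ref 4 -> FAULT, frames=[3,1,4] (faults so far: 3)
  step 4: ref 5 -> FAULT, evict 1, frames=[3,5,4] (faults so far: 4)
  step 5: ref 3 -> HIT, frames=[3,5,4] (faults so far: 4)
  step 6: ref 4 -> HIT, frames=[3,5,4] (faults so far: 4)
  step 7: ref 7 -> FAULT, evict 5, frames=[3,7,4] (faults so far: 5)
  step 8: ref 6 -> FAULT, evict 3, frames=[6,7,4] (faults so far: 6)
  step 9: ref 7 -> HIT, frames=[6,7,4] (faults so far: 6)
  step 10: ref 4 -> HIT, frames=[6,7,4] (faults so far: 6)
  LRU total faults: 6
--- Optimal ---
  step 0: ref 3 -> FAULT, frames=[3,-,-] (faults so far: 1)
  step 1: ref 1 -> FAULT, frames=[3,1,-] (faults so far: 2)
  step 2: ref 3 -> HIT, frames=[3,1,-] (faults so far: 2)
  step 3: ref 4 -> FAULT, frames=[3,1,4] (faults so far: 3)
  step 4: ref 5 -> FAULT, evict 1, frames=[3,5,4] (faults so far: 4)
  step 5: ref 3 -> HIT, frames=[3,5,4] (faults so far: 4)
  step 6: ref 4 -> HIT, frames=[3,5,4] (faults so far: 4)
  step 7: ref 7 -> FAULT, evict 3, frames=[7,5,4] (faults so far: 5)
  step 8: ref 6 -> FAULT, evict 5, frames=[7,6,4] (faults so far: 6)
  step 9: ref 7 -> HIT, frames=[7,6,4] (faults so far: 6)
  step 10: ref 4 -> HIT, frames=[7,6,4] (faults so far: 6)
  Optimal total faults: 6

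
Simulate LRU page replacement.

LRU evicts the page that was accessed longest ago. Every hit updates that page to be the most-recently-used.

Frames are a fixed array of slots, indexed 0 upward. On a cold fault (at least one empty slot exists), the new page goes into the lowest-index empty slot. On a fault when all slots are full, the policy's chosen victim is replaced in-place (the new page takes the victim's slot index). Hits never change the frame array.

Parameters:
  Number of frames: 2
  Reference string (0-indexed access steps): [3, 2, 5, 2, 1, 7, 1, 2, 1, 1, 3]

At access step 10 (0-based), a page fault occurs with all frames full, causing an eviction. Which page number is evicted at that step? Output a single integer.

Step 0: ref 3 -> FAULT, frames=[3,-]
Step 1: ref 2 -> FAULT, frames=[3,2]
Step 2: ref 5 -> FAULT, evict 3, frames=[5,2]
Step 3: ref 2 -> HIT, frames=[5,2]
Step 4: ref 1 -> FAULT, evict 5, frames=[1,2]
Step 5: ref 7 -> FAULT, evict 2, frames=[1,7]
Step 6: ref 1 -> HIT, frames=[1,7]
Step 7: ref 2 -> FAULT, evict 7, frames=[1,2]
Step 8: ref 1 -> HIT, frames=[1,2]
Step 9: ref 1 -> HIT, frames=[1,2]
Step 10: ref 3 -> FAULT, evict 2, frames=[1,3]
At step 10: evicted page 2

Answer: 2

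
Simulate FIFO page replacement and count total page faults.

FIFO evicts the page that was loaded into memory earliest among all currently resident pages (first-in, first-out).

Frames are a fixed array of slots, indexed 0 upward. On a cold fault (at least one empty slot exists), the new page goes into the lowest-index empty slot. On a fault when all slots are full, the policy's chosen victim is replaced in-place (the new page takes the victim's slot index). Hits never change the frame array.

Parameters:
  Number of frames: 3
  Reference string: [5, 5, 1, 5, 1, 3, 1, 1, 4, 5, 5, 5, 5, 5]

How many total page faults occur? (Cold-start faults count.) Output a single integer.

Step 0: ref 5 → FAULT, frames=[5,-,-]
Step 1: ref 5 → HIT, frames=[5,-,-]
Step 2: ref 1 → FAULT, frames=[5,1,-]
Step 3: ref 5 → HIT, frames=[5,1,-]
Step 4: ref 1 → HIT, frames=[5,1,-]
Step 5: ref 3 → FAULT, frames=[5,1,3]
Step 6: ref 1 → HIT, frames=[5,1,3]
Step 7: ref 1 → HIT, frames=[5,1,3]
Step 8: ref 4 → FAULT (evict 5), frames=[4,1,3]
Step 9: ref 5 → FAULT (evict 1), frames=[4,5,3]
Step 10: ref 5 → HIT, frames=[4,5,3]
Step 11: ref 5 → HIT, frames=[4,5,3]
Step 12: ref 5 → HIT, frames=[4,5,3]
Step 13: ref 5 → HIT, frames=[4,5,3]
Total faults: 5

Answer: 5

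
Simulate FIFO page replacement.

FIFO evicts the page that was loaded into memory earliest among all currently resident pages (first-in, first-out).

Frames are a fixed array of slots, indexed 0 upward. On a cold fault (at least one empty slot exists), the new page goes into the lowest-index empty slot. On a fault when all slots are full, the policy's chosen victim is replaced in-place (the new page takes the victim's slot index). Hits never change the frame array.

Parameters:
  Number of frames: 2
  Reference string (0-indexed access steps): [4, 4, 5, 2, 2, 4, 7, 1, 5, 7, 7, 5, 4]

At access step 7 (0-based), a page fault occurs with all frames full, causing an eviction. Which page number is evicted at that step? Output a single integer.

Step 0: ref 4 -> FAULT, frames=[4,-]
Step 1: ref 4 -> HIT, frames=[4,-]
Step 2: ref 5 -> FAULT, frames=[4,5]
Step 3: ref 2 -> FAULT, evict 4, frames=[2,5]
Step 4: ref 2 -> HIT, frames=[2,5]
Step 5: ref 4 -> FAULT, evict 5, frames=[2,4]
Step 6: ref 7 -> FAULT, evict 2, frames=[7,4]
Step 7: ref 1 -> FAULT, evict 4, frames=[7,1]
At step 7: evicted page 4

Answer: 4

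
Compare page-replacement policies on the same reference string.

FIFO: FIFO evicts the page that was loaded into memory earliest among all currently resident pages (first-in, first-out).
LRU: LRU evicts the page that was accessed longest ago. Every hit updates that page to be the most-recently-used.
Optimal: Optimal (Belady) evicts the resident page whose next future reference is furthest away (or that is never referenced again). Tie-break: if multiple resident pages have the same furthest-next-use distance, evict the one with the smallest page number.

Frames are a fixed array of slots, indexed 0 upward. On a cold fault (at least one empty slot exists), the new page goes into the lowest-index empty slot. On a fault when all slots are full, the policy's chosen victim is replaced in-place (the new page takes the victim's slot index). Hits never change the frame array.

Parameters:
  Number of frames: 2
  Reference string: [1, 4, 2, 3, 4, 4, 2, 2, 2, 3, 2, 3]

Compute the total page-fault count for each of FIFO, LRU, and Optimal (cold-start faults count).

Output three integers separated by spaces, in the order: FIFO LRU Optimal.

Answer: 7 7 5

Derivation:
--- FIFO ---
  step 0: ref 1 -> FAULT, frames=[1,-] (faults so far: 1)
  step 1: ref 4 -> FAULT, frames=[1,4] (faults so far: 2)
  step 2: ref 2 -> FAULT, evict 1, frames=[2,4] (faults so far: 3)
  step 3: ref 3 -> FAULT, evict 4, frames=[2,3] (faults so far: 4)
  step 4: ref 4 -> FAULT, evict 2, frames=[4,3] (faults so far: 5)
  step 5: ref 4 -> HIT, frames=[4,3] (faults so far: 5)
  step 6: ref 2 -> FAULT, evict 3, frames=[4,2] (faults so far: 6)
  step 7: ref 2 -> HIT, frames=[4,2] (faults so far: 6)
  step 8: ref 2 -> HIT, frames=[4,2] (faults so far: 6)
  step 9: ref 3 -> FAULT, evict 4, frames=[3,2] (faults so far: 7)
  step 10: ref 2 -> HIT, frames=[3,2] (faults so far: 7)
  step 11: ref 3 -> HIT, frames=[3,2] (faults so far: 7)
  FIFO total faults: 7
--- LRU ---
  step 0: ref 1 -> FAULT, frames=[1,-] (faults so far: 1)
  step 1: ref 4 -> FAULT, frames=[1,4] (faults so far: 2)
  step 2: ref 2 -> FAULT, evict 1, frames=[2,4] (faults so far: 3)
  step 3: ref 3 -> FAULT, evict 4, frames=[2,3] (faults so far: 4)
  step 4: ref 4 -> FAULT, evict 2, frames=[4,3] (faults so far: 5)
  step 5: ref 4 -> HIT, frames=[4,3] (faults so far: 5)
  step 6: ref 2 -> FAULT, evict 3, frames=[4,2] (faults so far: 6)
  step 7: ref 2 -> HIT, frames=[4,2] (faults so far: 6)
  step 8: ref 2 -> HIT, frames=[4,2] (faults so far: 6)
  step 9: ref 3 -> FAULT, evict 4, frames=[3,2] (faults so far: 7)
  step 10: ref 2 -> HIT, frames=[3,2] (faults so far: 7)
  step 11: ref 3 -> HIT, frames=[3,2] (faults so far: 7)
  LRU total faults: 7
--- Optimal ---
  step 0: ref 1 -> FAULT, frames=[1,-] (faults so far: 1)
  step 1: ref 4 -> FAULT, frames=[1,4] (faults so far: 2)
  step 2: ref 2 -> FAULT, evict 1, frames=[2,4] (faults so far: 3)
  step 3: ref 3 -> FAULT, evict 2, frames=[3,4] (faults so far: 4)
  step 4: ref 4 -> HIT, frames=[3,4] (faults so far: 4)
  step 5: ref 4 -> HIT, frames=[3,4] (faults so far: 4)
  step 6: ref 2 -> FAULT, evict 4, frames=[3,2] (faults so far: 5)
  step 7: ref 2 -> HIT, frames=[3,2] (faults so far: 5)
  step 8: ref 2 -> HIT, frames=[3,2] (faults so far: 5)
  step 9: ref 3 -> HIT, frames=[3,2] (faults so far: 5)
  step 10: ref 2 -> HIT, frames=[3,2] (faults so far: 5)
  step 11: ref 3 -> HIT, frames=[3,2] (faults so far: 5)
  Optimal total faults: 5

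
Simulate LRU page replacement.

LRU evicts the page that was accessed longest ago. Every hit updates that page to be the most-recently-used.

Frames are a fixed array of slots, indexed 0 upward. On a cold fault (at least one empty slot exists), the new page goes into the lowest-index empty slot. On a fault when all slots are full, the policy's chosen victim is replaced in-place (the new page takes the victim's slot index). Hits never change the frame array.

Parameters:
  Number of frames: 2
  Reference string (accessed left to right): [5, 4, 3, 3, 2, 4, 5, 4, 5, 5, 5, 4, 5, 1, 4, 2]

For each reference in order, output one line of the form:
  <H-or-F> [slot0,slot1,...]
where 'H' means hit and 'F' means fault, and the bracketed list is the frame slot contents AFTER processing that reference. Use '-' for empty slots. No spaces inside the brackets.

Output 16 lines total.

F [5,-]
F [5,4]
F [3,4]
H [3,4]
F [3,2]
F [4,2]
F [4,5]
H [4,5]
H [4,5]
H [4,5]
H [4,5]
H [4,5]
H [4,5]
F [1,5]
F [1,4]
F [2,4]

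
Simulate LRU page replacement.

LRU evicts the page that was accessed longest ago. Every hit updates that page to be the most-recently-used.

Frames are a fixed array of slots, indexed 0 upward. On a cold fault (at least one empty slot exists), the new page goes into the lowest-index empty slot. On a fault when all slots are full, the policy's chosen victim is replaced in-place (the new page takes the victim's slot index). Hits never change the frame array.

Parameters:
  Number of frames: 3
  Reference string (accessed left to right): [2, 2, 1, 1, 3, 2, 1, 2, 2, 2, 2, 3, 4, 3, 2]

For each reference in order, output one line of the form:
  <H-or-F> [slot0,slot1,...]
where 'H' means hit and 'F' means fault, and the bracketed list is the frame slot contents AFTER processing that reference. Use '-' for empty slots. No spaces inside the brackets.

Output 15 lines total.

F [2,-,-]
H [2,-,-]
F [2,1,-]
H [2,1,-]
F [2,1,3]
H [2,1,3]
H [2,1,3]
H [2,1,3]
H [2,1,3]
H [2,1,3]
H [2,1,3]
H [2,1,3]
F [2,4,3]
H [2,4,3]
H [2,4,3]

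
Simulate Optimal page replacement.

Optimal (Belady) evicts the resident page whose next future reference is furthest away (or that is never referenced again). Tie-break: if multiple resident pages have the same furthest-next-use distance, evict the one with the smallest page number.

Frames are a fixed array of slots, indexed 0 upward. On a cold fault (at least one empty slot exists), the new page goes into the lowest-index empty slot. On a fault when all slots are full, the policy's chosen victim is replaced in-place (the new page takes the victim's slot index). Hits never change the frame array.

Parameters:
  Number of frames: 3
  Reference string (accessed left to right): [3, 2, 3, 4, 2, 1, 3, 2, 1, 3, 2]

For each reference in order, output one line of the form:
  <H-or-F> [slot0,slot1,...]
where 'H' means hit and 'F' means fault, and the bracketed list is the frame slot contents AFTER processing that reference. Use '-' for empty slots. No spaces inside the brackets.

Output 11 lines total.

F [3,-,-]
F [3,2,-]
H [3,2,-]
F [3,2,4]
H [3,2,4]
F [3,2,1]
H [3,2,1]
H [3,2,1]
H [3,2,1]
H [3,2,1]
H [3,2,1]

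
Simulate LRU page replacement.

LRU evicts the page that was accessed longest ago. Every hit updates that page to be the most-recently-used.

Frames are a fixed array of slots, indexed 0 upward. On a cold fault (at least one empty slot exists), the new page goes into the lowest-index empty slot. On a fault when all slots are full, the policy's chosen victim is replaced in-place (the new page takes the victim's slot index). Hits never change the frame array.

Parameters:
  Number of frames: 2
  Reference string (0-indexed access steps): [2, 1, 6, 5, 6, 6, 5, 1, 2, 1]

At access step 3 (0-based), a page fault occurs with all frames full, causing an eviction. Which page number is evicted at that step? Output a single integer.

Step 0: ref 2 -> FAULT, frames=[2,-]
Step 1: ref 1 -> FAULT, frames=[2,1]
Step 2: ref 6 -> FAULT, evict 2, frames=[6,1]
Step 3: ref 5 -> FAULT, evict 1, frames=[6,5]
At step 3: evicted page 1

Answer: 1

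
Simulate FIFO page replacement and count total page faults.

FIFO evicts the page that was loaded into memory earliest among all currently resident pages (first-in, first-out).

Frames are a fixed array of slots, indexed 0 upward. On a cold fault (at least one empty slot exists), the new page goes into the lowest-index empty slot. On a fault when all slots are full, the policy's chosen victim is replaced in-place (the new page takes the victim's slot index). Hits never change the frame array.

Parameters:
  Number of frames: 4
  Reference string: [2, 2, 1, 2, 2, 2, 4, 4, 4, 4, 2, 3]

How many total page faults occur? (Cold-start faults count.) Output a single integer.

Step 0: ref 2 → FAULT, frames=[2,-,-,-]
Step 1: ref 2 → HIT, frames=[2,-,-,-]
Step 2: ref 1 → FAULT, frames=[2,1,-,-]
Step 3: ref 2 → HIT, frames=[2,1,-,-]
Step 4: ref 2 → HIT, frames=[2,1,-,-]
Step 5: ref 2 → HIT, frames=[2,1,-,-]
Step 6: ref 4 → FAULT, frames=[2,1,4,-]
Step 7: ref 4 → HIT, frames=[2,1,4,-]
Step 8: ref 4 → HIT, frames=[2,1,4,-]
Step 9: ref 4 → HIT, frames=[2,1,4,-]
Step 10: ref 2 → HIT, frames=[2,1,4,-]
Step 11: ref 3 → FAULT, frames=[2,1,4,3]
Total faults: 4

Answer: 4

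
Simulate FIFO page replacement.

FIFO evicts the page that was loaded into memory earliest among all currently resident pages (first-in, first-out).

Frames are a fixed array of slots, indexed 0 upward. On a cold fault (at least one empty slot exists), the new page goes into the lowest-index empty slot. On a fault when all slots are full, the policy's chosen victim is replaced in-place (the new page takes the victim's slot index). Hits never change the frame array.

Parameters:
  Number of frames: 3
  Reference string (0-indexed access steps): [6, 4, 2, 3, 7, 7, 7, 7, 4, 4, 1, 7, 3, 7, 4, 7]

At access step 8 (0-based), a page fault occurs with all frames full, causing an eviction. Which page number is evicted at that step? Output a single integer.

Step 0: ref 6 -> FAULT, frames=[6,-,-]
Step 1: ref 4 -> FAULT, frames=[6,4,-]
Step 2: ref 2 -> FAULT, frames=[6,4,2]
Step 3: ref 3 -> FAULT, evict 6, frames=[3,4,2]
Step 4: ref 7 -> FAULT, evict 4, frames=[3,7,2]
Step 5: ref 7 -> HIT, frames=[3,7,2]
Step 6: ref 7 -> HIT, frames=[3,7,2]
Step 7: ref 7 -> HIT, frames=[3,7,2]
Step 8: ref 4 -> FAULT, evict 2, frames=[3,7,4]
At step 8: evicted page 2

Answer: 2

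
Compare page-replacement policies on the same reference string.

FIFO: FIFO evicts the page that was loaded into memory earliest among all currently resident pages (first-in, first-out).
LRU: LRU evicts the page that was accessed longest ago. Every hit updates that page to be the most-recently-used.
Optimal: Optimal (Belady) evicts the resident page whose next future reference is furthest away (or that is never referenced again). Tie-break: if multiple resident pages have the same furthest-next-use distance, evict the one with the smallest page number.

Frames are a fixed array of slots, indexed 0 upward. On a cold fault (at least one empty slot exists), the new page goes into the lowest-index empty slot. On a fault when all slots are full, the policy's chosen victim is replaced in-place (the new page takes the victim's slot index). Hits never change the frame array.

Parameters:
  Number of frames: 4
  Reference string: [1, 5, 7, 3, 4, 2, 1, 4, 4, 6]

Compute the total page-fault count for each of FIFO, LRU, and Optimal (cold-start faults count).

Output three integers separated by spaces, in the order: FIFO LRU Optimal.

--- FIFO ---
  step 0: ref 1 -> FAULT, frames=[1,-,-,-] (faults so far: 1)
  step 1: ref 5 -> FAULT, frames=[1,5,-,-] (faults so far: 2)
  step 2: ref 7 -> FAULT, frames=[1,5,7,-] (faults so far: 3)
  step 3: ref 3 -> FAULT, frames=[1,5,7,3] (faults so far: 4)
  step 4: ref 4 -> FAULT, evict 1, frames=[4,5,7,3] (faults so far: 5)
  step 5: ref 2 -> FAULT, evict 5, frames=[4,2,7,3] (faults so far: 6)
  step 6: ref 1 -> FAULT, evict 7, frames=[4,2,1,3] (faults so far: 7)
  step 7: ref 4 -> HIT, frames=[4,2,1,3] (faults so far: 7)
  step 8: ref 4 -> HIT, frames=[4,2,1,3] (faults so far: 7)
  step 9: ref 6 -> FAULT, evict 3, frames=[4,2,1,6] (faults so far: 8)
  FIFO total faults: 8
--- LRU ---
  step 0: ref 1 -> FAULT, frames=[1,-,-,-] (faults so far: 1)
  step 1: ref 5 -> FAULT, frames=[1,5,-,-] (faults so far: 2)
  step 2: ref 7 -> FAULT, frames=[1,5,7,-] (faults so far: 3)
  step 3: ref 3 -> FAULT, frames=[1,5,7,3] (faults so far: 4)
  step 4: ref 4 -> FAULT, evict 1, frames=[4,5,7,3] (faults so far: 5)
  step 5: ref 2 -> FAULT, evict 5, frames=[4,2,7,3] (faults so far: 6)
  step 6: ref 1 -> FAULT, evict 7, frames=[4,2,1,3] (faults so far: 7)
  step 7: ref 4 -> HIT, frames=[4,2,1,3] (faults so far: 7)
  step 8: ref 4 -> HIT, frames=[4,2,1,3] (faults so far: 7)
  step 9: ref 6 -> FAULT, evict 3, frames=[4,2,1,6] (faults so far: 8)
  LRU total faults: 8
--- Optimal ---
  step 0: ref 1 -> FAULT, frames=[1,-,-,-] (faults so far: 1)
  step 1: ref 5 -> FAULT, frames=[1,5,-,-] (faults so far: 2)
  step 2: ref 7 -> FAULT, frames=[1,5,7,-] (faults so far: 3)
  step 3: ref 3 -> FAULT, frames=[1,5,7,3] (faults so far: 4)
  step 4: ref 4 -> FAULT, evict 3, frames=[1,5,7,4] (faults so far: 5)
  step 5: ref 2 -> FAULT, evict 5, frames=[1,2,7,4] (faults so far: 6)
  step 6: ref 1 -> HIT, frames=[1,2,7,4] (faults so far: 6)
  step 7: ref 4 -> HIT, frames=[1,2,7,4] (faults so far: 6)
  step 8: ref 4 -> HIT, frames=[1,2,7,4] (faults so far: 6)
  step 9: ref 6 -> FAULT, evict 1, frames=[6,2,7,4] (faults so far: 7)
  Optimal total faults: 7

Answer: 8 8 7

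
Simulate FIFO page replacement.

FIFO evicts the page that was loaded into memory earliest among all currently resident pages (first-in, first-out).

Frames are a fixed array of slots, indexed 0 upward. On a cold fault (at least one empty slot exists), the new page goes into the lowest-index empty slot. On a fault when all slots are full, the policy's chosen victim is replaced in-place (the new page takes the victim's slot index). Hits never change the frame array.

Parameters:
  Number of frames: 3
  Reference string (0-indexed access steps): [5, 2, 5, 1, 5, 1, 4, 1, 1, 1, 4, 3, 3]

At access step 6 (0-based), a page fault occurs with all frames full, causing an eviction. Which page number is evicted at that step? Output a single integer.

Answer: 5

Derivation:
Step 0: ref 5 -> FAULT, frames=[5,-,-]
Step 1: ref 2 -> FAULT, frames=[5,2,-]
Step 2: ref 5 -> HIT, frames=[5,2,-]
Step 3: ref 1 -> FAULT, frames=[5,2,1]
Step 4: ref 5 -> HIT, frames=[5,2,1]
Step 5: ref 1 -> HIT, frames=[5,2,1]
Step 6: ref 4 -> FAULT, evict 5, frames=[4,2,1]
At step 6: evicted page 5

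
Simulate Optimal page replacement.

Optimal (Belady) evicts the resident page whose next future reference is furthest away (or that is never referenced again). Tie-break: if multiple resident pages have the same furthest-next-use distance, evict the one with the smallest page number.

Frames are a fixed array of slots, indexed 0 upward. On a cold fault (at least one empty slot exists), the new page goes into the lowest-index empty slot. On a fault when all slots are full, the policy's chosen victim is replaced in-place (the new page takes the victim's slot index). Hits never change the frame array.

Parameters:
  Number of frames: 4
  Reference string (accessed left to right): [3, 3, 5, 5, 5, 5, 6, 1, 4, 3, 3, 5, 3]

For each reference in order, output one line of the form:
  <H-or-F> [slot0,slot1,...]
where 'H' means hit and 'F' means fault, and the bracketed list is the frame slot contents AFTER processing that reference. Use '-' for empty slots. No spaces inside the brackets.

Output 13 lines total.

F [3,-,-,-]
H [3,-,-,-]
F [3,5,-,-]
H [3,5,-,-]
H [3,5,-,-]
H [3,5,-,-]
F [3,5,6,-]
F [3,5,6,1]
F [3,5,6,4]
H [3,5,6,4]
H [3,5,6,4]
H [3,5,6,4]
H [3,5,6,4]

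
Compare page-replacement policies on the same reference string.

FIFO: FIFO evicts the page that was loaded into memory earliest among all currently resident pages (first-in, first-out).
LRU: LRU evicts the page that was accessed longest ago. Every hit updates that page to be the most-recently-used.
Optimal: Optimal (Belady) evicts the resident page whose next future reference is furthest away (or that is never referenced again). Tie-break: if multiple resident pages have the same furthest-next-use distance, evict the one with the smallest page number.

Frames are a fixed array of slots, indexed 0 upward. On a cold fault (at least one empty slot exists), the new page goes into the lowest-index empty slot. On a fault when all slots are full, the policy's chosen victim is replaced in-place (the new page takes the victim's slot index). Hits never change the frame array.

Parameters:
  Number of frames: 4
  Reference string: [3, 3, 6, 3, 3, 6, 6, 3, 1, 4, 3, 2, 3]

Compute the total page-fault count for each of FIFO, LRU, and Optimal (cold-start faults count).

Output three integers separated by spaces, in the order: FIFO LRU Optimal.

Answer: 6 5 5

Derivation:
--- FIFO ---
  step 0: ref 3 -> FAULT, frames=[3,-,-,-] (faults so far: 1)
  step 1: ref 3 -> HIT, frames=[3,-,-,-] (faults so far: 1)
  step 2: ref 6 -> FAULT, frames=[3,6,-,-] (faults so far: 2)
  step 3: ref 3 -> HIT, frames=[3,6,-,-] (faults so far: 2)
  step 4: ref 3 -> HIT, frames=[3,6,-,-] (faults so far: 2)
  step 5: ref 6 -> HIT, frames=[3,6,-,-] (faults so far: 2)
  step 6: ref 6 -> HIT, frames=[3,6,-,-] (faults so far: 2)
  step 7: ref 3 -> HIT, frames=[3,6,-,-] (faults so far: 2)
  step 8: ref 1 -> FAULT, frames=[3,6,1,-] (faults so far: 3)
  step 9: ref 4 -> FAULT, frames=[3,6,1,4] (faults so far: 4)
  step 10: ref 3 -> HIT, frames=[3,6,1,4] (faults so far: 4)
  step 11: ref 2 -> FAULT, evict 3, frames=[2,6,1,4] (faults so far: 5)
  step 12: ref 3 -> FAULT, evict 6, frames=[2,3,1,4] (faults so far: 6)
  FIFO total faults: 6
--- LRU ---
  step 0: ref 3 -> FAULT, frames=[3,-,-,-] (faults so far: 1)
  step 1: ref 3 -> HIT, frames=[3,-,-,-] (faults so far: 1)
  step 2: ref 6 -> FAULT, frames=[3,6,-,-] (faults so far: 2)
  step 3: ref 3 -> HIT, frames=[3,6,-,-] (faults so far: 2)
  step 4: ref 3 -> HIT, frames=[3,6,-,-] (faults so far: 2)
  step 5: ref 6 -> HIT, frames=[3,6,-,-] (faults so far: 2)
  step 6: ref 6 -> HIT, frames=[3,6,-,-] (faults so far: 2)
  step 7: ref 3 -> HIT, frames=[3,6,-,-] (faults so far: 2)
  step 8: ref 1 -> FAULT, frames=[3,6,1,-] (faults so far: 3)
  step 9: ref 4 -> FAULT, frames=[3,6,1,4] (faults so far: 4)
  step 10: ref 3 -> HIT, frames=[3,6,1,4] (faults so far: 4)
  step 11: ref 2 -> FAULT, evict 6, frames=[3,2,1,4] (faults so far: 5)
  step 12: ref 3 -> HIT, frames=[3,2,1,4] (faults so far: 5)
  LRU total faults: 5
--- Optimal ---
  step 0: ref 3 -> FAULT, frames=[3,-,-,-] (faults so far: 1)
  step 1: ref 3 -> HIT, frames=[3,-,-,-] (faults so far: 1)
  step 2: ref 6 -> FAULT, frames=[3,6,-,-] (faults so far: 2)
  step 3: ref 3 -> HIT, frames=[3,6,-,-] (faults so far: 2)
  step 4: ref 3 -> HIT, frames=[3,6,-,-] (faults so far: 2)
  step 5: ref 6 -> HIT, frames=[3,6,-,-] (faults so far: 2)
  step 6: ref 6 -> HIT, frames=[3,6,-,-] (faults so far: 2)
  step 7: ref 3 -> HIT, frames=[3,6,-,-] (faults so far: 2)
  step 8: ref 1 -> FAULT, frames=[3,6,1,-] (faults so far: 3)
  step 9: ref 4 -> FAULT, frames=[3,6,1,4] (faults so far: 4)
  step 10: ref 3 -> HIT, frames=[3,6,1,4] (faults so far: 4)
  step 11: ref 2 -> FAULT, evict 1, frames=[3,6,2,4] (faults so far: 5)
  step 12: ref 3 -> HIT, frames=[3,6,2,4] (faults so far: 5)
  Optimal total faults: 5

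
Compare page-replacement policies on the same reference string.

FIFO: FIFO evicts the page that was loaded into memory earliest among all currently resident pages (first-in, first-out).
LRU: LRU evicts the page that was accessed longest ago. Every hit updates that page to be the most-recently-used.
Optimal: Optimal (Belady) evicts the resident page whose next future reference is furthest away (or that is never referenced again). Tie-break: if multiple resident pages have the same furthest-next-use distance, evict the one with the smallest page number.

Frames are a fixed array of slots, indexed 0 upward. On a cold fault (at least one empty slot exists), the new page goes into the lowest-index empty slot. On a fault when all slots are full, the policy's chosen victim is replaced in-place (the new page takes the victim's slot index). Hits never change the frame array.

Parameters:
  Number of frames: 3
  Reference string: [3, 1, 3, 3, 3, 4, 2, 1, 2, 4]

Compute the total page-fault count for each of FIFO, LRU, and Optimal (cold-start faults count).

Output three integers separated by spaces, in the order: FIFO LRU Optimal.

--- FIFO ---
  step 0: ref 3 -> FAULT, frames=[3,-,-] (faults so far: 1)
  step 1: ref 1 -> FAULT, frames=[3,1,-] (faults so far: 2)
  step 2: ref 3 -> HIT, frames=[3,1,-] (faults so far: 2)
  step 3: ref 3 -> HIT, frames=[3,1,-] (faults so far: 2)
  step 4: ref 3 -> HIT, frames=[3,1,-] (faults so far: 2)
  step 5: ref 4 -> FAULT, frames=[3,1,4] (faults so far: 3)
  step 6: ref 2 -> FAULT, evict 3, frames=[2,1,4] (faults so far: 4)
  step 7: ref 1 -> HIT, frames=[2,1,4] (faults so far: 4)
  step 8: ref 2 -> HIT, frames=[2,1,4] (faults so far: 4)
  step 9: ref 4 -> HIT, frames=[2,1,4] (faults so far: 4)
  FIFO total faults: 4
--- LRU ---
  step 0: ref 3 -> FAULT, frames=[3,-,-] (faults so far: 1)
  step 1: ref 1 -> FAULT, frames=[3,1,-] (faults so far: 2)
  step 2: ref 3 -> HIT, frames=[3,1,-] (faults so far: 2)
  step 3: ref 3 -> HIT, frames=[3,1,-] (faults so far: 2)
  step 4: ref 3 -> HIT, frames=[3,1,-] (faults so far: 2)
  step 5: ref 4 -> FAULT, frames=[3,1,4] (faults so far: 3)
  step 6: ref 2 -> FAULT, evict 1, frames=[3,2,4] (faults so far: 4)
  step 7: ref 1 -> FAULT, evict 3, frames=[1,2,4] (faults so far: 5)
  step 8: ref 2 -> HIT, frames=[1,2,4] (faults so far: 5)
  step 9: ref 4 -> HIT, frames=[1,2,4] (faults so far: 5)
  LRU total faults: 5
--- Optimal ---
  step 0: ref 3 -> FAULT, frames=[3,-,-] (faults so far: 1)
  step 1: ref 1 -> FAULT, frames=[3,1,-] (faults so far: 2)
  step 2: ref 3 -> HIT, frames=[3,1,-] (faults so far: 2)
  step 3: ref 3 -> HIT, frames=[3,1,-] (faults so far: 2)
  step 4: ref 3 -> HIT, frames=[3,1,-] (faults so far: 2)
  step 5: ref 4 -> FAULT, frames=[3,1,4] (faults so far: 3)
  step 6: ref 2 -> FAULT, evict 3, frames=[2,1,4] (faults so far: 4)
  step 7: ref 1 -> HIT, frames=[2,1,4] (faults so far: 4)
  step 8: ref 2 -> HIT, frames=[2,1,4] (faults so far: 4)
  step 9: ref 4 -> HIT, frames=[2,1,4] (faults so far: 4)
  Optimal total faults: 4

Answer: 4 5 4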